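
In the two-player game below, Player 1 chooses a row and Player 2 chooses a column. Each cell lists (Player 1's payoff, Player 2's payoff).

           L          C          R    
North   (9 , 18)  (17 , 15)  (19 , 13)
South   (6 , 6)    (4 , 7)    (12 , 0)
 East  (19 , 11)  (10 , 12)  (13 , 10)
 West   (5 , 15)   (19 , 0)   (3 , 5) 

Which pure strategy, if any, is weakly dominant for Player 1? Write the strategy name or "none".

none

North fails to dominate East at L (9<19).
South fails to dominate North at L (6<9).
East fails to dominate North at C (10<17).
West fails to dominate North at L (5<9).
No single strategy dominates all the others.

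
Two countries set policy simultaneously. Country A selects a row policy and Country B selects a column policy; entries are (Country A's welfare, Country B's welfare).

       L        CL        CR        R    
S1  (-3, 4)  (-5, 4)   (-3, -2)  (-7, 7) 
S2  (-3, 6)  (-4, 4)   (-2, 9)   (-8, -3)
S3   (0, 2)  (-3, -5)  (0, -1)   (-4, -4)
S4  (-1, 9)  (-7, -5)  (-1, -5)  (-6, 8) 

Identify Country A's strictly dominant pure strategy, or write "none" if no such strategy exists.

S3 vs S1: L: 0>-3, CL: -3>-5, CR: 0>-3, R: -4>-7.
S3 vs S2: L: 0>-3, CL: -3>-4, CR: 0>-2, R: -4>-8.
S3 vs S4: L: 0>-1, CL: -3>-7, CR: 0>-1, R: -4>-6.
S3 strictly beats every other strategy against every opponent action, so it is strictly dominant.

S3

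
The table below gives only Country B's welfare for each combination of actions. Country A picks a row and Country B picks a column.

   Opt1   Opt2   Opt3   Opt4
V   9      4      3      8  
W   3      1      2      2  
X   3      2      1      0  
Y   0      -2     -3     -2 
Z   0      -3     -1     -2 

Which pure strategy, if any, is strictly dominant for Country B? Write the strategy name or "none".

Opt1 vs Opt2: V: 9>4, W: 3>1, X: 3>2, Y: 0>-2, Z: 0>-3.
Opt1 vs Opt3: V: 9>3, W: 3>2, X: 3>1, Y: 0>-3, Z: 0>-1.
Opt1 vs Opt4: V: 9>8, W: 3>2, X: 3>0, Y: 0>-2, Z: 0>-2.
Opt1 strictly beats every other strategy against every opponent action, so it is strictly dominant.

Opt1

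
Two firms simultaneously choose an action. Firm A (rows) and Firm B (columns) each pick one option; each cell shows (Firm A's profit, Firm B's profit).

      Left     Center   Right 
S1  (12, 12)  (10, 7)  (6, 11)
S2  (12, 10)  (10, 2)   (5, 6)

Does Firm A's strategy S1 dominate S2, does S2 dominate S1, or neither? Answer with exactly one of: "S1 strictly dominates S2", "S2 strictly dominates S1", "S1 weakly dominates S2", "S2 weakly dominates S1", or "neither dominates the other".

S1 weakly dominates S2

S1's payoffs vs S2's, by Firm B's action — Left: 12=12, Center: 10=10, Right: 6>5.
S1 is at least as good everywhere and strictly better somewhere (tied only at Left, Center), so S1 weakly but not strictly dominates S2.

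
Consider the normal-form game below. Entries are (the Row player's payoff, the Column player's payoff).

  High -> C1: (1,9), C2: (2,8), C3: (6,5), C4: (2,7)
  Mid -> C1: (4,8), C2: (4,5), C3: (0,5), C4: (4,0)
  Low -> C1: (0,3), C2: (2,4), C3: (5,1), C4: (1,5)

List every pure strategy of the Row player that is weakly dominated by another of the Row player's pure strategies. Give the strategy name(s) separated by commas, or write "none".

Nothing dominates High: Mid at C3 (6>0); Low at C1 (1>0).
Mid is not dominated — it holds its own against High at C1 (4>1); Low at C1 (4>0).
Low is weakly dominated by High (C1: 1>0, C2: 2=2, C3: 6>5, C4: 2>1).

Low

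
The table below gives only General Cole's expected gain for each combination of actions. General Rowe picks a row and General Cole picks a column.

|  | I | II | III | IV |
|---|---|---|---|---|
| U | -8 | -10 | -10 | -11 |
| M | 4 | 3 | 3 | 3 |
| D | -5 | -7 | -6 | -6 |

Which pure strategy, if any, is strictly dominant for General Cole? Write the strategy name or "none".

I

I vs II: U: -8>-10, M: 4>3, D: -5>-7.
I vs III: U: -8>-10, M: 4>3, D: -5>-6.
I vs IV: U: -8>-11, M: 4>3, D: -5>-6.
I strictly beats every other strategy against every opponent action, so it is strictly dominant.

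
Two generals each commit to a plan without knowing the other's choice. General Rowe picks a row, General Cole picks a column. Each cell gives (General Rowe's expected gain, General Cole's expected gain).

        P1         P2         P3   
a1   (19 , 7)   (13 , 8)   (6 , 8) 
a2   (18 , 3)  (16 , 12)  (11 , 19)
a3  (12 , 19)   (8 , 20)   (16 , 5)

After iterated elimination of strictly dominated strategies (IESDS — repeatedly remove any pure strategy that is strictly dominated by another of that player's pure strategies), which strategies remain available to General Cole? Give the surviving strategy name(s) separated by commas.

General Cole's strategy P1 is strictly dominated by P2 (a1: 8>7, a2: 12>3, a3: 20>19) and is removed.
Row a1 is eliminated: a2 beats it against every remaining column (P2: 16>13, P3: 11>6).
Among the remaining strategies, none is strictly dominated by another pure strategy of the same player, so the elimination stops.
Surviving strategies — General Rowe: {a2, a3}; General Cole: {P2, P3}.

P2, P3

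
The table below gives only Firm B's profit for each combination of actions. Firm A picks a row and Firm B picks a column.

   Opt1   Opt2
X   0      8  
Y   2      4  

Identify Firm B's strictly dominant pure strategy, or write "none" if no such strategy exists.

Opt2

Opt2 vs Opt1: X: 8>0, Y: 4>2.
Opt2 strictly beats every other strategy against every opponent action, so it is strictly dominant.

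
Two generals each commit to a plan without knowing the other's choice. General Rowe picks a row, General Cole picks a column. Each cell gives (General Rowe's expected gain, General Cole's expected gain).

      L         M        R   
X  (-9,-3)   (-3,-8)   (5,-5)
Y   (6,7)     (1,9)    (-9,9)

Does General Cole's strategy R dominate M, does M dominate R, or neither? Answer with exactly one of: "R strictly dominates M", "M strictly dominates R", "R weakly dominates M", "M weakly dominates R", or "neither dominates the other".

R weakly dominates M

Compare R to M across every action of General Rowe: X: -5>-8, Y: 9=9.
R is at least as good everywhere and strictly better somewhere (tied only at Y), so R weakly but not strictly dominates M.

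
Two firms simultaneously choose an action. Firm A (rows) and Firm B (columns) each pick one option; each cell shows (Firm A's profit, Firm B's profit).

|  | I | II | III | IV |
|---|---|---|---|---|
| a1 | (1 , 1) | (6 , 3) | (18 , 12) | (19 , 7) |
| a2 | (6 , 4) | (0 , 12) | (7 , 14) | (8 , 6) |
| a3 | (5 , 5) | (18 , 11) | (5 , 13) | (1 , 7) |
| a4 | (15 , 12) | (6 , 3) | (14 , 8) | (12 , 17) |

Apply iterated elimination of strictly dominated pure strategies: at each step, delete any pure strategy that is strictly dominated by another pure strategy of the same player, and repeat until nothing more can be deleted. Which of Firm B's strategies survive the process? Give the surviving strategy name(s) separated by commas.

Firm A's strategy a2 is strictly dominated by a4 (I: 15>6, II: 6>0, III: 14>7, IV: 12>8) and is removed.
For Firm B, IV strictly dominates I on the remaining rows (a1: 7>1, a3: 7>5, a4: 17>12); eliminate I.
For Firm B, III strictly dominates II on the remaining rows (a1: 12>3, a3: 13>11, a4: 8>3); eliminate II.
Firm A's strategy a3 is strictly dominated by a1 (III: 18>5, IV: 19>1) and is removed.
Firm A's strategy a4 is strictly dominated by a1 (III: 18>14, IV: 19>12) and is removed.
Column IV is eliminated: III beats it against every remaining row (a1: 12>7).
Among the remaining strategies, none is strictly dominated by another pure strategy of the same player, so the elimination stops.
Surviving strategies — Firm A: {a1}; Firm B: {III}.

III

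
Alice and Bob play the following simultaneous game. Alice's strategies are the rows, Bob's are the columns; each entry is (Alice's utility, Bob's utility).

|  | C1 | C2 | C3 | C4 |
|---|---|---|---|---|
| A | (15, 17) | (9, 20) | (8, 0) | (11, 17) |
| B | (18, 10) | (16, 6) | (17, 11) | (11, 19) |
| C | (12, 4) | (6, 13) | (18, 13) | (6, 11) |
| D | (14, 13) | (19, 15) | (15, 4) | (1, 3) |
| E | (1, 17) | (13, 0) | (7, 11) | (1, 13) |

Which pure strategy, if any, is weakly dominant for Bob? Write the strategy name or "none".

C1 fails to dominate C2 at A (17<20).
C2 fails to dominate C1 at B (6<10).
C3 fails to dominate C1 at A (0<17).
C4 fails to dominate C1 at D (3<13).
No single strategy dominates all the others.

none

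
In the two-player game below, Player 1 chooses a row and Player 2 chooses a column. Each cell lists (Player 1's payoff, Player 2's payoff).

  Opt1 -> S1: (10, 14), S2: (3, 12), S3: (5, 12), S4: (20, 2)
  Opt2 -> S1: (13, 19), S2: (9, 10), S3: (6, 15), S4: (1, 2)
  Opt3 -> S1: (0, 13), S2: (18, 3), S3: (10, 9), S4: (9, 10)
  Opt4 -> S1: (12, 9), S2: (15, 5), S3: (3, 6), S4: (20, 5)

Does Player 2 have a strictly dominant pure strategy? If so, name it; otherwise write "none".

S1

S1 vs S2: Opt1: 14>12, Opt2: 19>10, Opt3: 13>3, Opt4: 9>5.
S1 vs S3: Opt1: 14>12, Opt2: 19>15, Opt3: 13>9, Opt4: 9>6.
S1 vs S4: Opt1: 14>2, Opt2: 19>2, Opt3: 13>10, Opt4: 9>5.
S1 strictly beats every other strategy against every opponent action, so it is strictly dominant.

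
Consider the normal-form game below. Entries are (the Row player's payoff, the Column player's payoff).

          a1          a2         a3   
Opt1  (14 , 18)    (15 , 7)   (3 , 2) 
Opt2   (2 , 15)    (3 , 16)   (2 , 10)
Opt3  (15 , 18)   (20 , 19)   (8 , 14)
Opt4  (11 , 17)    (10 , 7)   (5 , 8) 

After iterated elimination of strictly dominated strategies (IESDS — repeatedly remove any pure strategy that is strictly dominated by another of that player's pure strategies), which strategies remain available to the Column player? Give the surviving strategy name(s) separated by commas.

For the Row player, Opt3 strictly dominates Opt1 on the remaining columns (a1: 15>14, a2: 20>15, a3: 8>3); eliminate Opt1.
Row Opt2 is eliminated: Opt3 beats it against every remaining column (a1: 15>2, a2: 20>3, a3: 8>2).
For the Row player, Opt3 strictly dominates Opt4 on the remaining columns (a1: 15>11, a2: 20>10, a3: 8>5); eliminate Opt4.
The Column player's strategy a1 is strictly dominated by a2 (Opt3: 19>18) and is removed.
For the Column player, a2 strictly dominates a3 on the remaining rows (Opt3: 19>14); eliminate a3.
Among the remaining strategies, none is strictly dominated by another pure strategy of the same player, so the elimination stops.
Surviving strategies — the Row player: {Opt3}; the Column player: {a2}.

a2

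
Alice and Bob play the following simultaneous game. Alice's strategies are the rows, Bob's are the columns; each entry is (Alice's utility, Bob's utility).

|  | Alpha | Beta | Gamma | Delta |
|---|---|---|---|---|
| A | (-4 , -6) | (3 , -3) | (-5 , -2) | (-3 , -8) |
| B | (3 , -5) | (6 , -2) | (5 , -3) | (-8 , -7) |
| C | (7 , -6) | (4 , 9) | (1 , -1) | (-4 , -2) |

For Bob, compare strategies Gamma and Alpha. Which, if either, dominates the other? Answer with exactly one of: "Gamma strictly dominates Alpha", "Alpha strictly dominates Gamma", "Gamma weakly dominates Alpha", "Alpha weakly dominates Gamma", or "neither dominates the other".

Gamma's payoffs vs Alpha's, by Alice's action — A: -2>-6, B: -3>-5, C: -1>-6.
Every comparison favours Gamma, so Gamma strictly dominates Alpha.

Gamma strictly dominates Alpha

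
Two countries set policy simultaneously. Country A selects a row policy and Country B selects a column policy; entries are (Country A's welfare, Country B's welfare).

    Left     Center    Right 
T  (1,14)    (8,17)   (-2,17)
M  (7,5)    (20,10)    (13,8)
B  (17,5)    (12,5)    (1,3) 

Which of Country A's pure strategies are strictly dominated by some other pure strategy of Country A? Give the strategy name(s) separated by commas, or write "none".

T

T: dominated, since M does at least as well everywhere (Left: 7>1, Center: 20>8, Right: 13>-2).
M is not dominated — it holds its own against T at Left (7>1); B at Center (20>12).
B: no other strategy beats it everywhere (T at Left (17>1); M at Left (17>7)).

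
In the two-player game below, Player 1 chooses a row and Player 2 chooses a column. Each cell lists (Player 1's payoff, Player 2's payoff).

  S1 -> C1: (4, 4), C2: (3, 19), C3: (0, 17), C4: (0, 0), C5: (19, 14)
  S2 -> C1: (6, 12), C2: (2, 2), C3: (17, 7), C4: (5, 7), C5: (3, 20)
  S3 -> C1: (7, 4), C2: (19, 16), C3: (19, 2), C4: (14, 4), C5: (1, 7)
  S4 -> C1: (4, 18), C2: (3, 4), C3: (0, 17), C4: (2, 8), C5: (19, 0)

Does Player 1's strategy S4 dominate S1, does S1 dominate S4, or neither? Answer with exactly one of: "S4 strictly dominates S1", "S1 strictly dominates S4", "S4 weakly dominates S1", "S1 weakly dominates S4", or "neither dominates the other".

S4 weakly dominates S1

Compare S4 to S1 across each choice by Player 2: C1: 4=4, C2: 3=3, C3: 0=0, C4: 2>0, C5: 19=19.
S4 is at least as good everywhere and strictly better somewhere (tied only at C1, C2, C3, C5), so S4 weakly but not strictly dominates S1.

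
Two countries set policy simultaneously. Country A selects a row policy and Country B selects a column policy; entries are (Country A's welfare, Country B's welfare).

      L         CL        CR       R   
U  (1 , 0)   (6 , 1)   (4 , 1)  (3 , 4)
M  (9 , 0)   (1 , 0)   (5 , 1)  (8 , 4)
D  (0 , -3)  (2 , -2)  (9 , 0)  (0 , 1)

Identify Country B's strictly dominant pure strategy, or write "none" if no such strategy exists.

R vs L: U: 4>0, M: 4>0, D: 1>-3.
R vs CL: U: 4>1, M: 4>0, D: 1>-2.
R vs CR: U: 4>1, M: 4>1, D: 1>0.
R strictly beats every other strategy against every opponent action, so it is strictly dominant.

R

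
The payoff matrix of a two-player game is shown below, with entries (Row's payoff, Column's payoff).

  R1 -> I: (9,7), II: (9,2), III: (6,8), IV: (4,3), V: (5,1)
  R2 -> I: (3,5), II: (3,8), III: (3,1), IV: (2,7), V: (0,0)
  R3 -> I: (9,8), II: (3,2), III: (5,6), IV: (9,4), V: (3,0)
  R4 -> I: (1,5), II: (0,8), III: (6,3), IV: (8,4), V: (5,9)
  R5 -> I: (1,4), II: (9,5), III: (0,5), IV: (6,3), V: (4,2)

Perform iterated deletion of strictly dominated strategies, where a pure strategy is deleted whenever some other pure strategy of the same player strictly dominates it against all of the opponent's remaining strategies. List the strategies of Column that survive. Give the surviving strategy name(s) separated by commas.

I, II, III, V

For Row, R1 strictly dominates R2 on the remaining columns (I: 9>3, II: 9>3, III: 6>3, IV: 4>2, V: 5>0); eliminate R2.
For Column, I strictly dominates IV on the remaining rows (R1: 7>3, R3: 8>4, R4: 5>4, R5: 4>3); eliminate IV.
Among the remaining strategies, none is strictly dominated by another pure strategy of the same player, so the elimination stops.
Surviving strategies — Row: {R1, R3, R4, R5}; Column: {I, II, III, V}.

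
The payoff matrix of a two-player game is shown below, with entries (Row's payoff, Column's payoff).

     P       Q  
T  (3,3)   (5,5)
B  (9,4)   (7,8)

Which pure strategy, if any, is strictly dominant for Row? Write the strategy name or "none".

B

B vs T: P: 9>3, Q: 7>5.
B strictly beats every other strategy against every opponent action, so it is strictly dominant.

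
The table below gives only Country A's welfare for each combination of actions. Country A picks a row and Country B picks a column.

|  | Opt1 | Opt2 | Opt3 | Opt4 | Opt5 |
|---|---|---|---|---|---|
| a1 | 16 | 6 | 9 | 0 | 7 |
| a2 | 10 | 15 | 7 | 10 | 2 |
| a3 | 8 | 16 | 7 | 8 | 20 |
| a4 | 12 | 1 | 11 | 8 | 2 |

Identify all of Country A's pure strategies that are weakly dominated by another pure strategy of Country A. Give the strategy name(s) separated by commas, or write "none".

a1 is not dominated — it holds its own against a2 at Opt1 (16>10); a3 at Opt1 (16>8); a4 at Opt1 (16>12).
a2: no other strategy beats it everywhere (a1 at Opt2 (15>6); a3 at Opt1 (10>8); a4 at Opt2 (15>1)).
a3: no other strategy beats it everywhere (a1 at Opt2 (16>6); a2 at Opt2 (16>15); a4 at Opt2 (16>1)).
a4 is not dominated — it holds its own against a1 at Opt3 (11>9); a2 at Opt1 (12>10); a3 at Opt1 (12>8).

none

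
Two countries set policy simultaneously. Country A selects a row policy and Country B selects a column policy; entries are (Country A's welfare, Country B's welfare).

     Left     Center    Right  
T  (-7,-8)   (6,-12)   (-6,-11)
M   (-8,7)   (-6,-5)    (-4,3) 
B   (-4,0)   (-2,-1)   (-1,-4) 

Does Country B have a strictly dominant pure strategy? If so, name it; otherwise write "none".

Left

Left vs Center: T: -8>-12, M: 7>-5, B: 0>-1.
Left vs Right: T: -8>-11, M: 7>3, B: 0>-4.
Left strictly beats every other strategy against every opponent action, so it is strictly dominant.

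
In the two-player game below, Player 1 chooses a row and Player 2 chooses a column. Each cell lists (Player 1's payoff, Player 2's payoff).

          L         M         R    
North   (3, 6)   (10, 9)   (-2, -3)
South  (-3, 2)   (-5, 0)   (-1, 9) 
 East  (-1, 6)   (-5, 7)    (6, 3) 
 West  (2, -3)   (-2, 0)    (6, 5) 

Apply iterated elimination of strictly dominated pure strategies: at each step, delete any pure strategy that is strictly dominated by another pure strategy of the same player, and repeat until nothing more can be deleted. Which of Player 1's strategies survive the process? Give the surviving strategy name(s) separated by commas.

North, East, West

Row South is eliminated: West beats it against every remaining column (L: 2>-3, M: -2>-5, R: 6>-1).
Column L is eliminated: M beats it against every remaining row (North: 9>6, East: 7>6, West: 0>-3).
Among the remaining strategies, none is strictly dominated by another pure strategy of the same player, so the elimination stops.
Surviving strategies — Player 1: {North, East, West}; Player 2: {M, R}.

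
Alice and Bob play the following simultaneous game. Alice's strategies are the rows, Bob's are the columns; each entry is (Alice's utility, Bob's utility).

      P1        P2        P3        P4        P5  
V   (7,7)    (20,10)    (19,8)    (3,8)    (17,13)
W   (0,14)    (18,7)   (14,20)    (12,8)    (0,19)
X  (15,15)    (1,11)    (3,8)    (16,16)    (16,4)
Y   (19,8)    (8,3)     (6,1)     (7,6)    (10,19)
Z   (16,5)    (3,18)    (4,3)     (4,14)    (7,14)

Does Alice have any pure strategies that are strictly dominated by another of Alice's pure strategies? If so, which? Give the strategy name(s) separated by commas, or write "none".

Z

Nothing dominates V: W at P1 (7>0); X at P2 (20>1); Y at P2 (20>8); Z at P2 (20>3).
W is not dominated — it holds its own against V at P4 (12>3); X at P2 (18>1); Y at P2 (18>8); Z at P2 (18>3).
Nothing dominates X: V at P1 (15>7); W at P1 (15>0); Y at P4 (16>7); Z at P4 (16>4).
Y: no other strategy beats it everywhere (V at P1 (19>7); W at P1 (19>0); X at P1 (19>15); Z at P1 (19>16)).
Y strictly dominates Z — P1: 19>16, P2: 8>3, P3: 6>4, P4: 7>4, P5: 10>7.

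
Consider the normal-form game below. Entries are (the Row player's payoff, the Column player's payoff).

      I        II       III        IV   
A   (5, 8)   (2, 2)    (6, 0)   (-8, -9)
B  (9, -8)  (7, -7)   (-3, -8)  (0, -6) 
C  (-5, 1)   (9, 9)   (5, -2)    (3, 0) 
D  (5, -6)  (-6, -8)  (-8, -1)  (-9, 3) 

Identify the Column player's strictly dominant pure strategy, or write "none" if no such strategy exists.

I fails to dominate II at B (-8<-7).
II fails to dominate I at A (2<8).
III fails to dominate I at A (0<8).
IV fails to dominate I at A (-9<8).
No single strategy dominates all the others.

none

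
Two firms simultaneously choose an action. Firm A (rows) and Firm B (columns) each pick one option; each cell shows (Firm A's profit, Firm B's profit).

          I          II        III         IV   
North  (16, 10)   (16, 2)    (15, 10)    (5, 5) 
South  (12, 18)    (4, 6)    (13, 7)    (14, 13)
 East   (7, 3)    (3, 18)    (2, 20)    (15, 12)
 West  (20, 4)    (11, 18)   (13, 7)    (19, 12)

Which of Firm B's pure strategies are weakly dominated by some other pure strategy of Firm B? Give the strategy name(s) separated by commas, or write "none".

none

I: no other strategy beats it everywhere (II at North (10>2); III at South (18>7); IV at North (10>5)).
Nothing dominates II: I at East (18>3); III at West (18>7); IV at East (18>12).
III: no other strategy beats it everywhere (I at East (20>3); II at North (10>2); IV at North (10>5)).
IV is not dominated — it holds its own against I at East (12>3); II at North (5>2); III at South (13>7).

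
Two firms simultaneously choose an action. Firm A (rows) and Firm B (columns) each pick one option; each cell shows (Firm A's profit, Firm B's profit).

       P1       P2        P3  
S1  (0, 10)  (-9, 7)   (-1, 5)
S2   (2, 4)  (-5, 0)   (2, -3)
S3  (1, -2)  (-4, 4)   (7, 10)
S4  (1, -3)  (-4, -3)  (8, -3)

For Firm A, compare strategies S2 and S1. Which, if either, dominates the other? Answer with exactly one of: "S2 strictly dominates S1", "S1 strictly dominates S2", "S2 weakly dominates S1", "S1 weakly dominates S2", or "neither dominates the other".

S2 strictly dominates S1

S2's payoffs vs S1's, by Firm B's action — P1: 2>0, P2: -5>-9, P3: 2>-1.
S2 gives a strictly higher payoff against every action of Firm B, so S2 strictly dominates S1.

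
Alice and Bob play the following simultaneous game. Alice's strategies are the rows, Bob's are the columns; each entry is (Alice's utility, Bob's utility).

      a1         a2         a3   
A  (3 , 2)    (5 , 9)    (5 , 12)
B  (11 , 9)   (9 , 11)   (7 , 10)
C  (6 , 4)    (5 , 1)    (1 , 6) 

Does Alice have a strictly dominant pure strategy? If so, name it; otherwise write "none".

B

B vs A: a1: 11>3, a2: 9>5, a3: 7>5.
B vs C: a1: 11>6, a2: 9>5, a3: 7>1.
B strictly beats every other strategy against every opponent action, so it is strictly dominant.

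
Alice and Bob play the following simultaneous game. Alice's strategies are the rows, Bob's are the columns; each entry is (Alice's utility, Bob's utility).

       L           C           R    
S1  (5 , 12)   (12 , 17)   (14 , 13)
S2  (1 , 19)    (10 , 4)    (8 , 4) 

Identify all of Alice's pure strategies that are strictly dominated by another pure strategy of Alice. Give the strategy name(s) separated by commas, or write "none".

Nothing dominates S1: S2 at L (5>1).
S2: dominated, since S1 does at least as well everywhere (L: 5>1, C: 12>10, R: 14>8).

S2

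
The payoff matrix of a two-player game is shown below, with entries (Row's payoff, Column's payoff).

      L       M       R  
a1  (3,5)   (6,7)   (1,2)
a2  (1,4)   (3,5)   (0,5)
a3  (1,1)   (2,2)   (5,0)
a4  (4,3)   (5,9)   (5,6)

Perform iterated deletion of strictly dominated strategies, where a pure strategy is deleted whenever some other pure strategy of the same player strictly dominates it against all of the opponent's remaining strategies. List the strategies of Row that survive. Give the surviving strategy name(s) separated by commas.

Row's strategy a2 is strictly dominated by a1 (L: 3>1, M: 6>3, R: 1>0) and is removed.
Column L is eliminated: M beats it against every remaining row (a1: 7>5, a3: 2>1, a4: 9>3).
For Column, M strictly dominates R on the remaining rows (a1: 7>2, a3: 2>0, a4: 9>6); eliminate R.
For Row, a1 strictly dominates a3 on the remaining columns (M: 6>2); eliminate a3.
Row a4 is eliminated: a1 beats it against every remaining column (M: 6>5).
Among the remaining strategies, none is strictly dominated by another pure strategy of the same player, so the elimination stops.
Surviving strategies — Row: {a1}; Column: {M}.

a1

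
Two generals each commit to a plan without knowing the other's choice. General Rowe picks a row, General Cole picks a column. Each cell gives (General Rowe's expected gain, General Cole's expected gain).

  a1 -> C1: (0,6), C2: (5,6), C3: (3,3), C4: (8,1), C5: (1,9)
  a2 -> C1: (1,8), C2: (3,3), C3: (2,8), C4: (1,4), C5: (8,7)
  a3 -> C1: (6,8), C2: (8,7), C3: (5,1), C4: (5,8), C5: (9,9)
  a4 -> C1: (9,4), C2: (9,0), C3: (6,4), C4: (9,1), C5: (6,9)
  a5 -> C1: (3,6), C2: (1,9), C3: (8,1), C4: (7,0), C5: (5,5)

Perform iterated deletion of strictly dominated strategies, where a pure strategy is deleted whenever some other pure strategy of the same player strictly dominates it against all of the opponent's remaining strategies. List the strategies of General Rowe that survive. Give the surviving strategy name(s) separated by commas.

General Rowe's strategy a1 is strictly dominated by a4 (C1: 9>0, C2: 9>5, C3: 6>3, C4: 9>8, C5: 6>1) and is removed.
General Rowe's strategy a2 is strictly dominated by a3 (C1: 6>1, C2: 8>3, C3: 5>2, C4: 5>1, C5: 9>8) and is removed.
General Cole's strategy C3 is strictly dominated by C5 (a3: 9>1, a4: 9>4, a5: 5>1) and is removed.
General Rowe's strategy a5 is strictly dominated by a4 (C1: 9>3, C2: 9>1, C4: 9>7, C5: 6>5) and is removed.
For General Cole, C5 strictly dominates C1 on the remaining rows (a3: 9>8, a4: 9>4); eliminate C1.
For General Cole, C4 strictly dominates C2 on the remaining rows (a3: 8>7, a4: 1>0); eliminate C2.
Column C4 is eliminated: C5 beats it against every remaining row (a3: 9>8, a4: 9>1).
Row a4 is eliminated: a3 beats it against every remaining column (C5: 9>6).
Among the remaining strategies, none is strictly dominated by another pure strategy of the same player, so the elimination stops.
Surviving strategies — General Rowe: {a3}; General Cole: {C5}.

a3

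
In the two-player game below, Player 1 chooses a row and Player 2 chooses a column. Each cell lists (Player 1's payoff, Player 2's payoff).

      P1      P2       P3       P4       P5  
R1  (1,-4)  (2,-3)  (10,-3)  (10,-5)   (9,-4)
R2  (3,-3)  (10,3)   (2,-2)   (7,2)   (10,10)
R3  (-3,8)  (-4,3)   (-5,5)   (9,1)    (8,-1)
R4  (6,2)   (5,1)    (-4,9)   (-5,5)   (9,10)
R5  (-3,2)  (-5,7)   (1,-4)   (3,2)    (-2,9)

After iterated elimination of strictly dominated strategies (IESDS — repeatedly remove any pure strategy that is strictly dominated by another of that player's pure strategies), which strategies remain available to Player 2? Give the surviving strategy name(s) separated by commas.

Player 1's strategy R3 is strictly dominated by R1 (P1: 1>-3, P2: 2>-4, P3: 10>-5, P4: 10>9, P5: 9>8) and is removed.
Row R5 is eliminated: R1 beats it against every remaining column (P1: 1>-3, P2: 2>-5, P3: 10>1, P4: 10>3, P5: 9>-2).
Column P1 is eliminated: P3 beats it against every remaining row (R1: -3>-4, R2: -2>-3, R4: 9>2).
Player 1's strategy R4 is strictly dominated by R2 (P2: 10>5, P3: 2>-4, P4: 7>-5, P5: 10>9) and is removed.
Column P4 is eliminated: P2 beats it against every remaining row (R1: -3>-5, R2: 3>2).
Among the remaining strategies, none is strictly dominated by another pure strategy of the same player, so the elimination stops.
Surviving strategies — Player 1: {R1, R2}; Player 2: {P2, P3, P5}.

P2, P3, P5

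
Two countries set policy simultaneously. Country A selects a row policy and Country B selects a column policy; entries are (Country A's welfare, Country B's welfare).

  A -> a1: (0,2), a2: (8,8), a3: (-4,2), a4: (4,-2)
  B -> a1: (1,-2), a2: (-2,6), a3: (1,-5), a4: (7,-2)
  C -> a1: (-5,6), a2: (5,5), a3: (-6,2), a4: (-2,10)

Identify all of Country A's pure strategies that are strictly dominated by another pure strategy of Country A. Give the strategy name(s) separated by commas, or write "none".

C

A is not dominated — it holds its own against B at a2 (8>-2); C at a1 (0>-5).
B: no other strategy beats it everywhere (A at a1 (1>0); C at a1 (1>-5)).
A strictly dominates C — a1: 0>-5, a2: 8>5, a3: -4>-6, a4: 4>-2.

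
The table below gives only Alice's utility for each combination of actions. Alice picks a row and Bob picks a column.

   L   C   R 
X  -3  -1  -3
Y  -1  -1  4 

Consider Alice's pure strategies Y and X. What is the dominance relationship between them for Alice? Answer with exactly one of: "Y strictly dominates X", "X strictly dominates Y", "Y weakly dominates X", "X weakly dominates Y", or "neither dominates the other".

Y weakly dominates X

Y's payoffs vs X's, by Bob's action — L: -1>-3, C: -1=-1, R: 4>-3.
Y is at least as good everywhere and strictly better somewhere (tied only at C), so Y weakly but not strictly dominates X.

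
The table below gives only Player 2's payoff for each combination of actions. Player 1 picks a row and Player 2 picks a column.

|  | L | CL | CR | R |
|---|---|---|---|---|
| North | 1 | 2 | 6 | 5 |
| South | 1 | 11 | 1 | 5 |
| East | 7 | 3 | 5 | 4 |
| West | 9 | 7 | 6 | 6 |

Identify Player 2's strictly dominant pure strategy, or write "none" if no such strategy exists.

none

L fails to dominate CL at North (1<2).
CL fails to dominate L at East (3<7).
CR fails to dominate L at South (1=1).
R fails to dominate L at East (4<7).
No single strategy dominates all the others.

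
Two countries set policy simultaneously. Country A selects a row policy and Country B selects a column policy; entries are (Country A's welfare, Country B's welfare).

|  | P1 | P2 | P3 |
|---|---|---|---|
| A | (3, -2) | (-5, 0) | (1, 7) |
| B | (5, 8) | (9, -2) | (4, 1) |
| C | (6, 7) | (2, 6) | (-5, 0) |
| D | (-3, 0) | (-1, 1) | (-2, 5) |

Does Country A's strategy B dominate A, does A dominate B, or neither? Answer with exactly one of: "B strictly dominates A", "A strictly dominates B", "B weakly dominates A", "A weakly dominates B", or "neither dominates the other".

B strictly dominates A

Compare B to A across every action of Country B: P1: 5>3, P2: 9>-5, P3: 4>1.
Every comparison favours B, so B strictly dominates A.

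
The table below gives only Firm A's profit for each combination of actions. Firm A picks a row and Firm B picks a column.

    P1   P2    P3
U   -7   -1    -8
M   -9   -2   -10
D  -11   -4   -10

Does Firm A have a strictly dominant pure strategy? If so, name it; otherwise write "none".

U

U vs M: P1: -7>-9, P2: -1>-2, P3: -8>-10.
U vs D: P1: -7>-11, P2: -1>-4, P3: -8>-10.
U strictly beats every other strategy against every opponent action, so it is strictly dominant.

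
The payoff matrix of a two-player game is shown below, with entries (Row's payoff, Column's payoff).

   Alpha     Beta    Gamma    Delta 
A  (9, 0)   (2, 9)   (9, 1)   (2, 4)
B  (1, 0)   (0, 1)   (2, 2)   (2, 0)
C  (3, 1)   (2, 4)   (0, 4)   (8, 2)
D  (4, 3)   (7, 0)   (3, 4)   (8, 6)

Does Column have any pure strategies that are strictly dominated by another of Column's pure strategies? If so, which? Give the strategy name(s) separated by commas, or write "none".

Alpha is strictly dominated by Gamma (A: 1>0, B: 2>0, C: 4>1, D: 4>3).
Beta is not dominated — it holds its own against Alpha at A (9>0); Gamma at A (9>1); Delta at A (9>4).
Nothing dominates Gamma: Alpha at A (1>0); Beta at B (2>1); Delta at B (2>0).
Delta is not dominated — it holds its own against Alpha at A (4>0); Beta at D (6>0); Gamma at A (4>1).

Alpha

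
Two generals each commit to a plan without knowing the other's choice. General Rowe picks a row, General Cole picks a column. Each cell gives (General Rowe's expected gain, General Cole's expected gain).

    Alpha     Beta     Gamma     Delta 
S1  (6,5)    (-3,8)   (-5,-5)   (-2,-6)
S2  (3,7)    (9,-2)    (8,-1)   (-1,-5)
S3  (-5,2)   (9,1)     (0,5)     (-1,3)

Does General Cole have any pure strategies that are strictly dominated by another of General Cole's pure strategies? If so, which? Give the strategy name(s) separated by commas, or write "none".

Alpha is not dominated — it holds its own against Beta at S2 (7>-2); Gamma at S1 (5>-5); Delta at S1 (5>-6).
Beta is not dominated — it holds its own against Alpha at S1 (8>5); Gamma at S1 (8>-5); Delta at S1 (8>-6).
Gamma is not dominated — it holds its own against Alpha at S3 (5>2); Beta at S2 (-1>-2); Delta at S1 (-5>-6).
Delta: dominated, since Gamma does at least as well everywhere (S1: -5>-6, S2: -1>-5, S3: 5>3).

Delta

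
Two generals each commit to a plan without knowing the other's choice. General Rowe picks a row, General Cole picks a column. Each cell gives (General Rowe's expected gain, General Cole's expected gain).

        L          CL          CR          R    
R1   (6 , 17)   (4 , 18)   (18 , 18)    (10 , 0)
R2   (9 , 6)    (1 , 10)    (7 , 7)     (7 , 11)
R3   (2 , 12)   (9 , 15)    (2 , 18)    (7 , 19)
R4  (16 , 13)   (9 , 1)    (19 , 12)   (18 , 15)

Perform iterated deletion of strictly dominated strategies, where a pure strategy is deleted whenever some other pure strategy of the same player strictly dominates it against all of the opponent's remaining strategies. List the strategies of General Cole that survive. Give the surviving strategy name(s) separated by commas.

R

Row R1 is eliminated: R4 beats it against every remaining column (L: 16>6, CL: 9>4, CR: 19>18, R: 18>10).
For General Rowe, R4 strictly dominates R2 on the remaining columns (L: 16>9, CL: 9>1, CR: 19>7, R: 18>7); eliminate R2.
For General Cole, R strictly dominates L on the remaining rows (R3: 19>12, R4: 15>13); eliminate L.
Column CL is eliminated: CR beats it against every remaining row (R3: 18>15, R4: 12>1).
Row R3 is eliminated: R4 beats it against every remaining column (CR: 19>2, R: 18>7).
Column CR is eliminated: R beats it against every remaining row (R4: 15>12).
Among the remaining strategies, none is strictly dominated by another pure strategy of the same player, so the elimination stops.
Surviving strategies — General Rowe: {R4}; General Cole: {R}.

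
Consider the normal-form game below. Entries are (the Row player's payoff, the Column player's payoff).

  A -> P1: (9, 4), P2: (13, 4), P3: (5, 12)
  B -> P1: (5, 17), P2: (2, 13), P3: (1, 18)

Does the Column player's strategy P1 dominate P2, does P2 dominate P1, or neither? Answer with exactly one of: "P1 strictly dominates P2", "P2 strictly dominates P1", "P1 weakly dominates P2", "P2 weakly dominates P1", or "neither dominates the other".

P1's payoffs vs P2's, by the Row player's action — A: 4=4, B: 17>13.
P1 is at least as good everywhere and strictly better somewhere (tied only at A), so P1 weakly but not strictly dominates P2.

P1 weakly dominates P2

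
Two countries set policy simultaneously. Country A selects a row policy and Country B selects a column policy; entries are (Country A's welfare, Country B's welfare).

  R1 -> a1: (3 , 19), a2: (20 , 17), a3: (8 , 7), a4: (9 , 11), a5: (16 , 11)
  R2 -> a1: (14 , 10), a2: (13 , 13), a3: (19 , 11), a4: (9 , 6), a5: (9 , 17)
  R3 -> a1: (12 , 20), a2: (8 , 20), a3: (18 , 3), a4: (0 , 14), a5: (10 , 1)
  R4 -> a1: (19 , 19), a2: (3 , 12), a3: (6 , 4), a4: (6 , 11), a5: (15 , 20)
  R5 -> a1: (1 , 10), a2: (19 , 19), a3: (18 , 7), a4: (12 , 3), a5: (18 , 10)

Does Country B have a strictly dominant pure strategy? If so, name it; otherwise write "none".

none

a1 fails to dominate a2 at R2 (10<13).
a2 fails to dominate a1 at R1 (17<19).
a3 fails to dominate a1 at R1 (7<19).
a4 fails to dominate a1 at R1 (11<19).
a5 fails to dominate a1 at R1 (11<19).
No single strategy dominates all the others.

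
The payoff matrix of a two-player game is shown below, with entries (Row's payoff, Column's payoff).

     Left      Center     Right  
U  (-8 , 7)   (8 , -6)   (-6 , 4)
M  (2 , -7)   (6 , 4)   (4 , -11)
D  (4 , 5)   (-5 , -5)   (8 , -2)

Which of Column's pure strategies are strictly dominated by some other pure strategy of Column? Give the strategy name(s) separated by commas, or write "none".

Right

Left: no other strategy beats it everywhere (Center at U (7>-6); Right at U (7>4)).
Center is not dominated — it holds its own against Left at M (4>-7); Right at M (4>-11).
Right is strictly dominated by Left (U: 7>4, M: -7>-11, D: 5>-2).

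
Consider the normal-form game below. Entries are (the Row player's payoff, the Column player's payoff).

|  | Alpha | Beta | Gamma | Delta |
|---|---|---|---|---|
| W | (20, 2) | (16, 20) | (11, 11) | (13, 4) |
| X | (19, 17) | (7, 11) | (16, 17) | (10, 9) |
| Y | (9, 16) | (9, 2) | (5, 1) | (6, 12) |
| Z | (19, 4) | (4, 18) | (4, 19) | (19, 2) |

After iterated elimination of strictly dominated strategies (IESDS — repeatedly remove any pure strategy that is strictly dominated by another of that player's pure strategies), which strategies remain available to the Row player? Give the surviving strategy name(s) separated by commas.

W, X

For the Row player, W strictly dominates Y on the remaining columns (Alpha: 20>9, Beta: 16>9, Gamma: 11>5, Delta: 13>6); eliminate Y.
The Column player's strategy Delta is strictly dominated by Beta (W: 20>4, X: 11>9, Z: 18>2) and is removed.
The Row player's strategy Z is strictly dominated by W (Alpha: 20>19, Beta: 16>4, Gamma: 11>4) and is removed.
Among the remaining strategies, none is strictly dominated by another pure strategy of the same player, so the elimination stops.
Surviving strategies — the Row player: {W, X}; the Column player: {Alpha, Beta, Gamma}.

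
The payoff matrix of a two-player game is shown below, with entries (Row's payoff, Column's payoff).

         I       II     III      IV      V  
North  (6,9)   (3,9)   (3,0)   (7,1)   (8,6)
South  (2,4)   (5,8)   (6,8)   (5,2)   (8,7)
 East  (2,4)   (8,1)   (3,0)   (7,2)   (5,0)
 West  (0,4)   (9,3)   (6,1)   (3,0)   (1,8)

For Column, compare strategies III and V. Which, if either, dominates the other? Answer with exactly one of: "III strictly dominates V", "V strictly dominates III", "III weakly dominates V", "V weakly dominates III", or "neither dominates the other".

III's payoffs vs V's, by Row's action — North: 0<6, South: 8>7, East: 0=0, West: 1<8.
III does better at South but worse at North, West; neither strategy dominates the other.

neither dominates the other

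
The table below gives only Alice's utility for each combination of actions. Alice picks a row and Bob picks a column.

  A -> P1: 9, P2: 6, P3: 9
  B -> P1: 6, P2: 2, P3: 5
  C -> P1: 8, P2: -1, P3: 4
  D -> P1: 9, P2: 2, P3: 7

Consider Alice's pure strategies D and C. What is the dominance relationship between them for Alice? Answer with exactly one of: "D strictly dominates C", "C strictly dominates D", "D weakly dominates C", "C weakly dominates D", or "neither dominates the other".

D strictly dominates C

D's payoffs vs C's, by Bob's action — P1: 9>8, P2: 2>-1, P3: 7>4.
D gives a strictly higher payoff against each opponent action, so D strictly dominates C.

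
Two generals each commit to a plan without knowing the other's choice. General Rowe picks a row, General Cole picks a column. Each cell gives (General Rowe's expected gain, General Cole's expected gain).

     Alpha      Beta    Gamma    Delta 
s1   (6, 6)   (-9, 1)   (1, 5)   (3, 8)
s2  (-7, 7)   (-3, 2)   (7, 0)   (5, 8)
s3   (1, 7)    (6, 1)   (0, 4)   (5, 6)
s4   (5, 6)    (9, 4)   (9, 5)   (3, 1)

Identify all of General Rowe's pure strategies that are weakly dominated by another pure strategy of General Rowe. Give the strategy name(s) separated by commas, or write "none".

none

s1 is not dominated — it holds its own against s2 at Alpha (6>-7); s3 at Alpha (6>1); s4 at Alpha (6>5).
Nothing dominates s2: s1 at Beta (-3>-9); s3 at Gamma (7>0); s4 at Delta (5>3).
s3 is not dominated — it holds its own against s1 at Beta (6>-9); s2 at Alpha (1>-7); s4 at Delta (5>3).
s4 is not dominated — it holds its own against s1 at Beta (9>-9); s2 at Alpha (5>-7); s3 at Alpha (5>1).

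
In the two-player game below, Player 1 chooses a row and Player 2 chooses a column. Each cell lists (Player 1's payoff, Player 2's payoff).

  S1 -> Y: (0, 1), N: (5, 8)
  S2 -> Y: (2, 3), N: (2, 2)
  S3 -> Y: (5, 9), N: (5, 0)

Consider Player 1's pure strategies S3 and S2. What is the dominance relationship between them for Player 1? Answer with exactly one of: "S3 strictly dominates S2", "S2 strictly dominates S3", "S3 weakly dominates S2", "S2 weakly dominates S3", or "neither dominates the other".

S3 strictly dominates S2

Compare S3 to S2 across every action of Player 2: Y: 5>2, N: 5>2.
S3 gives a strictly higher payoff against every action of Player 2, so S3 strictly dominates S2.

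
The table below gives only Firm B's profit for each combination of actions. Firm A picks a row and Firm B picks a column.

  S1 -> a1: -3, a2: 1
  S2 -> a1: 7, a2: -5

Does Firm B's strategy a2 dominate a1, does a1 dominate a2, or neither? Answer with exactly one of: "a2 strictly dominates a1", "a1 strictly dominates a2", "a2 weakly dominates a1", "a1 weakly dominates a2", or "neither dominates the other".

neither dominates the other

a2's payoffs vs a1's, by Firm A's action — S1: 1>-3, S2: -5<7.
a2 does better at S1 but worse at S2; neither strategy dominates the other.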